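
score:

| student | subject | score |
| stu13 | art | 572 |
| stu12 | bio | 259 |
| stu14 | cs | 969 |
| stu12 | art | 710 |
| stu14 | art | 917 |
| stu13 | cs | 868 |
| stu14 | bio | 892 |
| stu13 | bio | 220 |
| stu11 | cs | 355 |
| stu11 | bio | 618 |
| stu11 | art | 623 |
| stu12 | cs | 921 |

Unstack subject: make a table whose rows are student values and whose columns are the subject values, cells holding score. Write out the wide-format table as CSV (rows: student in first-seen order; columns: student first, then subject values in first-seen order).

Columns: student plus the 3 distinct subject values (art, bio, cs).
For example, row stu13 column art takes score=572 from the long row (stu13, art).

student,art,bio,cs
stu13,572,220,868
stu12,710,259,921
stu14,917,892,969
stu11,623,618,355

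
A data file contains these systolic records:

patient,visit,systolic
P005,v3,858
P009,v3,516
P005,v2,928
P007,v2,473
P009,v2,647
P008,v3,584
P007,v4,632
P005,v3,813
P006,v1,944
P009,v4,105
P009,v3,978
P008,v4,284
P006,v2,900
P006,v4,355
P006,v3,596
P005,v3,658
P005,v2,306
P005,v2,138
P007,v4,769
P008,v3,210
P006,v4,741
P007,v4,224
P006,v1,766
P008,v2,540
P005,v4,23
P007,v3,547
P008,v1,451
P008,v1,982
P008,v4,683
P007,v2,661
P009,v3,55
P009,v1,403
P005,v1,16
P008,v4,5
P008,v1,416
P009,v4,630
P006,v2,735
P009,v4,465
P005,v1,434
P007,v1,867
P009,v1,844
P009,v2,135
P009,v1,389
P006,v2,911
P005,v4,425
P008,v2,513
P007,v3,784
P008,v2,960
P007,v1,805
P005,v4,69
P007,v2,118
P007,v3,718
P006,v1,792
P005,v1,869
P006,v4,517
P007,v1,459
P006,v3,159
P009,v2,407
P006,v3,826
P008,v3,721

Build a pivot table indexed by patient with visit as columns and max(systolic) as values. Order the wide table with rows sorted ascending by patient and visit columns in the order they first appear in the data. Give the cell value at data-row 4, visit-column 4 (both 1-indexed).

982

With rows sorted ascending by patient, row 4 is patient=P008. visit columns in first-appearance order: v3, v2, v4, v1; column 4 is v1.
Long rows with patient=P008, visit=v1: max(451, 982, 416) = 982.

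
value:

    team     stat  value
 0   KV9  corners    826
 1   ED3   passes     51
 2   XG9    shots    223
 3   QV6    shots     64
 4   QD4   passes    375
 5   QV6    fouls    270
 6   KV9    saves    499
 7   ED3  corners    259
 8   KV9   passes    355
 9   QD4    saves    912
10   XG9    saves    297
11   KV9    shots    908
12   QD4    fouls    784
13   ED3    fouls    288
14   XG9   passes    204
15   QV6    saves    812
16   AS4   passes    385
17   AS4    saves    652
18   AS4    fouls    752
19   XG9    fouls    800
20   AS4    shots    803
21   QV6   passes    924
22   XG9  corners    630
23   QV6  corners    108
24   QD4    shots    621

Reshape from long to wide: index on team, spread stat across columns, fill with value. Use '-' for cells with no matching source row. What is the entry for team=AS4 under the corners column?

-

No long-format row has team=AS4 and stat=corners, so the cell is -.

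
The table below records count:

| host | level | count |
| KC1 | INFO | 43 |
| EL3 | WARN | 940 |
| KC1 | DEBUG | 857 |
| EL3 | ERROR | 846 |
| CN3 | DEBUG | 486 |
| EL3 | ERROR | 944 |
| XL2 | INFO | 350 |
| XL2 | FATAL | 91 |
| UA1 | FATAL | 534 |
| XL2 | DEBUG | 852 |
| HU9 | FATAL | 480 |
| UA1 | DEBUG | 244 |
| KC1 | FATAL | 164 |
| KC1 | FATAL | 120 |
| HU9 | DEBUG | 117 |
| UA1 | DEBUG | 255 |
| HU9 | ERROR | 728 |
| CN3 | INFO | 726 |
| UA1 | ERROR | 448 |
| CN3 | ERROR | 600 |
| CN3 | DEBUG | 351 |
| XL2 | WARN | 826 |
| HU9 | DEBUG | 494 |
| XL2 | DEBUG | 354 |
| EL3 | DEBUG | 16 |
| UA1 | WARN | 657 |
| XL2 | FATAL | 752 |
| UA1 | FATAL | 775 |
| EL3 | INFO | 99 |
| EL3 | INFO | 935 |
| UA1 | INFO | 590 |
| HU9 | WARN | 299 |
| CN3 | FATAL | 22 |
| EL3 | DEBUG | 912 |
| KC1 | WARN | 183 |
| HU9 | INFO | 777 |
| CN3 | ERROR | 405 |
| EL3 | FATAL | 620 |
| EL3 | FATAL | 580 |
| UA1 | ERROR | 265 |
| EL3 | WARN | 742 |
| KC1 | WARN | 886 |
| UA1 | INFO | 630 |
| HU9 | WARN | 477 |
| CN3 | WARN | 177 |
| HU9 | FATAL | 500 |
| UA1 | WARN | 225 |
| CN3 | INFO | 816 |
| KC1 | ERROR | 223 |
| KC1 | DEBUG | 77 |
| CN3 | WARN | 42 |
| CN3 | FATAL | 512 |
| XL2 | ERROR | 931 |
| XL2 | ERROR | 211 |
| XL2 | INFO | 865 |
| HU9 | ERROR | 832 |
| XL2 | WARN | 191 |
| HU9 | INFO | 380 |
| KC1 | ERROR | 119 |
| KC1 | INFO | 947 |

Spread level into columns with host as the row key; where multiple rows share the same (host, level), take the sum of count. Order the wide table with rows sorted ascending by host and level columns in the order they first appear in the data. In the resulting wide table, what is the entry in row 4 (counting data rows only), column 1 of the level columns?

With rows sorted ascending by host, row 4 is host=KC1. level columns in first-appearance order: INFO, WARN, DEBUG, ERROR, FATAL; column 1 is INFO.
Long rows with host=KC1, level=INFO: 43 + 947 = 990.

990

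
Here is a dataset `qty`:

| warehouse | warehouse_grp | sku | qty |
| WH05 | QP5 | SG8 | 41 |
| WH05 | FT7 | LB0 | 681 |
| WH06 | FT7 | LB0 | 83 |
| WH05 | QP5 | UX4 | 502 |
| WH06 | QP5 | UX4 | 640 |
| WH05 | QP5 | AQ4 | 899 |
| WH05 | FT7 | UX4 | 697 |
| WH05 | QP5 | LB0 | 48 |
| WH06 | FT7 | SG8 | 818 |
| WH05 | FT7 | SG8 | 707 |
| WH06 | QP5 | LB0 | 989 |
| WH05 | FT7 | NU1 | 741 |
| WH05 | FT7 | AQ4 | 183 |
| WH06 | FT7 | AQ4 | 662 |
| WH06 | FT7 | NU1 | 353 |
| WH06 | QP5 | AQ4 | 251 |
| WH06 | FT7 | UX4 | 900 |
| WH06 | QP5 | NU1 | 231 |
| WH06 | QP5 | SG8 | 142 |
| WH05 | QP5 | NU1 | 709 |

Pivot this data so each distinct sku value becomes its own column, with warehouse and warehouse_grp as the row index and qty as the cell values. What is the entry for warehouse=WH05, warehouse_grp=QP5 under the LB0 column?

48

Wide layout: rows indexed by warehouse and warehouse_grp, columns are the 5 distinct sku values (SG8, LB0, UX4, AQ4, NU1).
Cell (warehouse=WH05, warehouse_grp=QP5, sku=LB0) draws from the long row where warehouse=WH05, warehouse_grp=QP5 and sku=LB0, which has qty=48.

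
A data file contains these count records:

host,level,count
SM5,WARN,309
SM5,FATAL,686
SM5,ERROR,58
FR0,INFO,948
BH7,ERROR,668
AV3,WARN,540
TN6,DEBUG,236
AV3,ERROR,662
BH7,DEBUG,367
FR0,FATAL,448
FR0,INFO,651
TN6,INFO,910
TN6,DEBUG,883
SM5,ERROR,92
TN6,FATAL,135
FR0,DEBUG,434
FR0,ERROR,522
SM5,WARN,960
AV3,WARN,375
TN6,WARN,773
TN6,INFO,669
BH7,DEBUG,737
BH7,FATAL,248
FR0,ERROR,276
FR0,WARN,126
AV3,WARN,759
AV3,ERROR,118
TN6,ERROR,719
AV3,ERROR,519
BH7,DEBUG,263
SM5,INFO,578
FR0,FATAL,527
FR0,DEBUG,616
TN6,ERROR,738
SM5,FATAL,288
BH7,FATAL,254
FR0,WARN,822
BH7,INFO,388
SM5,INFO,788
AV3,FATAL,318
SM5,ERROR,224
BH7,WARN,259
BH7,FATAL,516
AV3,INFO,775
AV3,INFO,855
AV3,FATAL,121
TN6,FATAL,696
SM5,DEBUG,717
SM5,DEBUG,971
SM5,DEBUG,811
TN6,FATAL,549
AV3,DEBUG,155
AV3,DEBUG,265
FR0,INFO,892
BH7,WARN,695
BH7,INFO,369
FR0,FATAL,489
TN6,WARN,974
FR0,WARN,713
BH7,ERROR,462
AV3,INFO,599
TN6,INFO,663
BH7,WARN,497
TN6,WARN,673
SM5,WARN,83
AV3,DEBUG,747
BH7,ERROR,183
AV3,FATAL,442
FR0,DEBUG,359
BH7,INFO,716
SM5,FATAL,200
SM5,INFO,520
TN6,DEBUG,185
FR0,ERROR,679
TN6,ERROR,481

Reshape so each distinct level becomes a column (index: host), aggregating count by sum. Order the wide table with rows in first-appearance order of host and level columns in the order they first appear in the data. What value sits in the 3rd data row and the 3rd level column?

With rows in first-appearance order of host, row 3 is host=BH7. level columns in first-appearance order: WARN, FATAL, ERROR, INFO, DEBUG; column 3 is ERROR.
Long rows with host=BH7, level=ERROR: 668 + 462 + 183 = 1313.

1313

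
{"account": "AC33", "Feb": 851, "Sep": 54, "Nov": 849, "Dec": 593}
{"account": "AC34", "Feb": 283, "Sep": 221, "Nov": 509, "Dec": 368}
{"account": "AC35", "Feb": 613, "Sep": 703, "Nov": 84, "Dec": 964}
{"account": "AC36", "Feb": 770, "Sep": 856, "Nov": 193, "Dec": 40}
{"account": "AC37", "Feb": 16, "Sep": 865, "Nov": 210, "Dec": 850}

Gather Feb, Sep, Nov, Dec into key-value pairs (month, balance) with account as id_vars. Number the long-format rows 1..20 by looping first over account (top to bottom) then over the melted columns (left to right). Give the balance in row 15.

193

20 rows total (5 × 4). Row 15: index ⌊(15-1)/4⌋ = 3 into account → AC36; (15-1) mod 4 = 2 into the melted columns → Nov.
So row 15 is (AC36, Nov, 193); balance = 193.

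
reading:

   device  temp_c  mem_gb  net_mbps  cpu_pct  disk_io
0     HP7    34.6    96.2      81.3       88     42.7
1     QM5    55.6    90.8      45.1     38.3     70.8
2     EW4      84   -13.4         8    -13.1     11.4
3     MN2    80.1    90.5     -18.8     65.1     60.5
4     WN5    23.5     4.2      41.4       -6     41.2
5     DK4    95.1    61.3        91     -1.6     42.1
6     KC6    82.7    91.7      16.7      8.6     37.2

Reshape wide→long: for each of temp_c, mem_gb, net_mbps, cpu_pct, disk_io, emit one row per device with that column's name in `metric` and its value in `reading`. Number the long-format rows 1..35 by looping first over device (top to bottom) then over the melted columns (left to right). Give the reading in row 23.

35 rows total (7 × 5). Row 23: index ⌊(23-1)/5⌋ = 4 into device → WN5; (23-1) mod 5 = 2 into the melted columns → net_mbps.
So row 23 is (WN5, net_mbps, 41.4); reading = 41.4.

41.4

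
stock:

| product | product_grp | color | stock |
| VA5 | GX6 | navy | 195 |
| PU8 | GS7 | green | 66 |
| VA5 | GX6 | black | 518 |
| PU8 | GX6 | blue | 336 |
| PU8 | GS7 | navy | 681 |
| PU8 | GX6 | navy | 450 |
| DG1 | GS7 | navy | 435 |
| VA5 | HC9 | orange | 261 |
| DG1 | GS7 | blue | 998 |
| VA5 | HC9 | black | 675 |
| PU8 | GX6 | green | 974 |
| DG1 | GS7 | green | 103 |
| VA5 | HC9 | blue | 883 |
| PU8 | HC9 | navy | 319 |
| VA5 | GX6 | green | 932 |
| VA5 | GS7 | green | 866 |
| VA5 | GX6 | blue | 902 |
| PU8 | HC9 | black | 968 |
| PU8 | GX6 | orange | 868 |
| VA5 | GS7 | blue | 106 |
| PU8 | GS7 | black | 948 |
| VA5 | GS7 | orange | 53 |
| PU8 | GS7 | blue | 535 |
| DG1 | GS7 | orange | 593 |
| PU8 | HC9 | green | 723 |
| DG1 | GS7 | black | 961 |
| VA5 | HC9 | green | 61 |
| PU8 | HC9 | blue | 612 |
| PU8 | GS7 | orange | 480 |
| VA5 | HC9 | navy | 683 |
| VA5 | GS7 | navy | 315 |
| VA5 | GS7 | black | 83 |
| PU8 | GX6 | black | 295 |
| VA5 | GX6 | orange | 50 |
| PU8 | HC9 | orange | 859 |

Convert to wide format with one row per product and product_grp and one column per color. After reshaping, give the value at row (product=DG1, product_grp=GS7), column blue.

Wide layout: rows indexed by product and product_grp, columns are the 5 distinct color values (navy, green, black, blue, orange).
Cell (product=DG1, product_grp=GS7, color=blue) draws from the long row where product=DG1, product_grp=GS7 and color=blue, which has stock=998.

998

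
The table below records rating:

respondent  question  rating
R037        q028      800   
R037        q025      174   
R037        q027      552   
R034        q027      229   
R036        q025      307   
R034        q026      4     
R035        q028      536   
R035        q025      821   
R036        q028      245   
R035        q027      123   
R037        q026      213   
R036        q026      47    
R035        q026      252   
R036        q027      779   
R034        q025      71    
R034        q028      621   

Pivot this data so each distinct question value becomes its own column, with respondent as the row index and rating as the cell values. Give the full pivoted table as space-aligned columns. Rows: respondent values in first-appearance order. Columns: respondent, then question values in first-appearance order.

Columns: respondent plus the 4 distinct question values (q028, q025, q027, q026).
For example, row R037 column q028 takes rating=800 from the long row (R037, q028).

respondent  q028  q025  q027  q026
R037        800   174   552   213 
R034        621   71    229   4   
R036        245   307   779   47  
R035        536   821   123   252 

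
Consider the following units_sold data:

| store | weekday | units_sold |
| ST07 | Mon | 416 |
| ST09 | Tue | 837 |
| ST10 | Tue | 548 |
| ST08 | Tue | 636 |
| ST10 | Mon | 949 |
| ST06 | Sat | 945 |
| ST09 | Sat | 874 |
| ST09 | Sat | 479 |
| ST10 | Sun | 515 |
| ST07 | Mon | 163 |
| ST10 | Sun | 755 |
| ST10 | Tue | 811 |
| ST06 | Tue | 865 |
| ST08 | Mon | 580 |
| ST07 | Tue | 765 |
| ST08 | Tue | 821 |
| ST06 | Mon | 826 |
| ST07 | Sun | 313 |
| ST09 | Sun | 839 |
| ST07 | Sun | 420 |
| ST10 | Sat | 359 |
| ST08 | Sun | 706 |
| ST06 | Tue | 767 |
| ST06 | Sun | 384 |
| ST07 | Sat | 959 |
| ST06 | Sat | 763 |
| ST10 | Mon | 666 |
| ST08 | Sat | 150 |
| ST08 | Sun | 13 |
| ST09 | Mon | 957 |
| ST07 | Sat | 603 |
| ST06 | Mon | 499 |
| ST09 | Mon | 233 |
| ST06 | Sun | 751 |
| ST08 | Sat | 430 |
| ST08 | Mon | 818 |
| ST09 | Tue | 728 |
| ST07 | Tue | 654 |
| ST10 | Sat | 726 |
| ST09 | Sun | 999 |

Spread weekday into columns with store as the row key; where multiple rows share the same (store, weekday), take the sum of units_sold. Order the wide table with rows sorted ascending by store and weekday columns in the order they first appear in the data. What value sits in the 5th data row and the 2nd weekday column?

1359

With rows sorted ascending by store, row 5 is store=ST10. weekday columns in first-appearance order: Mon, Tue, Sat, Sun; column 2 is Tue.
Long rows with store=ST10, weekday=Tue: 548 + 811 = 1359.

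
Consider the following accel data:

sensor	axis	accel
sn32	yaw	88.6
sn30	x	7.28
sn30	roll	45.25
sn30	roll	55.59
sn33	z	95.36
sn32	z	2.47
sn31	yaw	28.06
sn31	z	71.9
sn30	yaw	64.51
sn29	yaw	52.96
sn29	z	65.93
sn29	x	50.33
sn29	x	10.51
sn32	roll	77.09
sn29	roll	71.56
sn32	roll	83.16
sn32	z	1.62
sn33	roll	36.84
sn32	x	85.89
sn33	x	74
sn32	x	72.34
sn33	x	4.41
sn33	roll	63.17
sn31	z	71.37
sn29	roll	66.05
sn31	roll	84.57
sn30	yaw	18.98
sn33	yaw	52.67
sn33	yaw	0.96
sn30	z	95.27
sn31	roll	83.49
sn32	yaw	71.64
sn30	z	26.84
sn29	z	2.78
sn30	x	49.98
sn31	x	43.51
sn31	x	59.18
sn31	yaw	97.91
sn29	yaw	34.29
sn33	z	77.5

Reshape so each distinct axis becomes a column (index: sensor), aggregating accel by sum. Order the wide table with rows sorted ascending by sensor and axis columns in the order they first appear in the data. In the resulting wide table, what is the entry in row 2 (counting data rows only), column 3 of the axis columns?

With rows sorted ascending by sensor, row 2 is sensor=sn30. axis columns in first-appearance order: yaw, x, roll, z; column 3 is roll.
Long rows with sensor=sn30, axis=roll: 45.25 + 55.59 = 100.84.

100.84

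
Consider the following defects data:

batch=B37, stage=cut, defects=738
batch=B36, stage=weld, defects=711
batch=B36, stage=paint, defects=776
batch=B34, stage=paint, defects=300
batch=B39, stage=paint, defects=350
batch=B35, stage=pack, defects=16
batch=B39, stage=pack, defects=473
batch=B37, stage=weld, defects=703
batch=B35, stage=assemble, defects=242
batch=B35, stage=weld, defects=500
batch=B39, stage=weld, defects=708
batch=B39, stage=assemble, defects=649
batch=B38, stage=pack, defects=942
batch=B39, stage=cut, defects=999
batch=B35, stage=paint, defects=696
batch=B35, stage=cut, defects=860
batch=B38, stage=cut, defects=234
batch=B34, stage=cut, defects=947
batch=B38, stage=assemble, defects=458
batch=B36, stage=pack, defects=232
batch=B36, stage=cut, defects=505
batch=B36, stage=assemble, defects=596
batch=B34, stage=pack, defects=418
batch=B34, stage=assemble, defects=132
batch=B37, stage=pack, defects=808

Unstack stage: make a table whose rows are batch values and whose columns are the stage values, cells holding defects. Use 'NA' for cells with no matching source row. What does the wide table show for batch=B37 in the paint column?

NA

No long-format row has batch=B37 and stage=paint, so the cell is NA.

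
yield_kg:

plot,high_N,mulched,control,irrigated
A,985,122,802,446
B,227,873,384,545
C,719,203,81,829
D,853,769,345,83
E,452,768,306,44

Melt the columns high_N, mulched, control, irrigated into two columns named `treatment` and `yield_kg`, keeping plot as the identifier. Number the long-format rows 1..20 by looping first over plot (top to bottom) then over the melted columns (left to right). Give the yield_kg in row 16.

20 rows total (5 × 4). Row 16: index ⌊(16-1)/4⌋ = 3 into plot → D; (16-1) mod 4 = 3 into the melted columns → irrigated.
So row 16 is (D, irrigated, 83); yield_kg = 83.

83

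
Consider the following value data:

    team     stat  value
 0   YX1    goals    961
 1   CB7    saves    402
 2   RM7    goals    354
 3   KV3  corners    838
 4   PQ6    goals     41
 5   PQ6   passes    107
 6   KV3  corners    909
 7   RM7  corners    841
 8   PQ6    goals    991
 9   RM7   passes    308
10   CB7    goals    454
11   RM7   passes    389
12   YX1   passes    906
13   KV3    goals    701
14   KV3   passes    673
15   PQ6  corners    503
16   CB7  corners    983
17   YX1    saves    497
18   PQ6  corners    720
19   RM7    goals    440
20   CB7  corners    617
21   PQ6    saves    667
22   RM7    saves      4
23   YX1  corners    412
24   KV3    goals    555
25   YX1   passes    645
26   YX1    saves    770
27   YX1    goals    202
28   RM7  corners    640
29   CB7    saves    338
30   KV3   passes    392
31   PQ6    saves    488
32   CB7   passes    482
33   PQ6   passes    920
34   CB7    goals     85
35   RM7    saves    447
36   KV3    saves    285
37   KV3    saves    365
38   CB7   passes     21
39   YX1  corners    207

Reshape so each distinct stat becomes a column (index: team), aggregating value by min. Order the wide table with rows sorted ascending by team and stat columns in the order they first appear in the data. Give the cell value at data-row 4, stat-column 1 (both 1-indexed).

With rows sorted ascending by team, row 4 is team=RM7. stat columns in first-appearance order: goals, saves, corners, passes; column 1 is goals.
Long rows with team=RM7, stat=goals: min(354, 440) = 354.

354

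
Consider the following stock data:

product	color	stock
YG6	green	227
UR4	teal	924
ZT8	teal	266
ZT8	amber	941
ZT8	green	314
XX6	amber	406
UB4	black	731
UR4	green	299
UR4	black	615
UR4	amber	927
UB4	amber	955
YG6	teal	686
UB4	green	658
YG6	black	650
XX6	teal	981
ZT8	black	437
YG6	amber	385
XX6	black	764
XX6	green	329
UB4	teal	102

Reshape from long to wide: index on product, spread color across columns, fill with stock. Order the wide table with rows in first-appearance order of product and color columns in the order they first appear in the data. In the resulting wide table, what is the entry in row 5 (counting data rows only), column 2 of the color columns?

With rows in first-appearance order of product, row 5 is product=UB4. color columns in first-appearance order: green, teal, amber, black; column 2 is teal.
Long rows with product=UB4, color=teal: stock = 102.

102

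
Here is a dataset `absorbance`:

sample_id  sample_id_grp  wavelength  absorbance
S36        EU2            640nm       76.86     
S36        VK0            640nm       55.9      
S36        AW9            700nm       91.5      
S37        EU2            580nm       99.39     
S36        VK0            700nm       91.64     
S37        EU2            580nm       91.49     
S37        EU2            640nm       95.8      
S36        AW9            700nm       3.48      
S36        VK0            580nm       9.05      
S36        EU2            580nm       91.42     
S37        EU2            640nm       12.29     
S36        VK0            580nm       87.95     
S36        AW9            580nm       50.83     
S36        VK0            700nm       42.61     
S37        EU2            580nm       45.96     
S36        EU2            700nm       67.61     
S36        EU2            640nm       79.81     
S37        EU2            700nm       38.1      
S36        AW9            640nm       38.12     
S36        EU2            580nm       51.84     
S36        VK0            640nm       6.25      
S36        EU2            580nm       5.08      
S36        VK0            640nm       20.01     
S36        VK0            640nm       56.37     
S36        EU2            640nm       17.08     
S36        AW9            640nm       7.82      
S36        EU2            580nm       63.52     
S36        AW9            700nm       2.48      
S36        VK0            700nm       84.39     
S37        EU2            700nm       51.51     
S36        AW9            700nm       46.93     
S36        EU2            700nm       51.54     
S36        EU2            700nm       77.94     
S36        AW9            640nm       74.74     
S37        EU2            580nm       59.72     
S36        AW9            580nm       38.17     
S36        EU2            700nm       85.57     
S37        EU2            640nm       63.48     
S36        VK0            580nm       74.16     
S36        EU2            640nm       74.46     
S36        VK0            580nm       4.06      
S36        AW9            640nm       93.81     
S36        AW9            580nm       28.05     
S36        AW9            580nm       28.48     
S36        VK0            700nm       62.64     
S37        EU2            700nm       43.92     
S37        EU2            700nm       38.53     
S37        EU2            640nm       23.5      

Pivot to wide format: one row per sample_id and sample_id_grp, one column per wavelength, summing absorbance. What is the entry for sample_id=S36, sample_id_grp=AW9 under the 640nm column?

214.49

Rows with sample_id=S36, sample_id_grp=AW9 and wavelength=640nm: absorbance values are 38.12, 7.82, 74.74, 93.81.
38.12 + 7.82 + 74.74 + 93.81 = 214.49.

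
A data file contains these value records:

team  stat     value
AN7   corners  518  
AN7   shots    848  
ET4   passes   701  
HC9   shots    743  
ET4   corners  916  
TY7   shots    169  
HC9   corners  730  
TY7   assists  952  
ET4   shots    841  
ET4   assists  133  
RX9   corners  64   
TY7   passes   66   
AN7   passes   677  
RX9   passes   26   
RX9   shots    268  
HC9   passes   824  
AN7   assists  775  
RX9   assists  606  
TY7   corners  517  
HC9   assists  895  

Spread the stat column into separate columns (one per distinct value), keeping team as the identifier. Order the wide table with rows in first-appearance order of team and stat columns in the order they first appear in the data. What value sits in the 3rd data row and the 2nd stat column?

743

With rows in first-appearance order of team, row 3 is team=HC9. stat columns in first-appearance order: corners, shots, passes, assists; column 2 is shots.
Long rows with team=HC9, stat=shots: value = 743.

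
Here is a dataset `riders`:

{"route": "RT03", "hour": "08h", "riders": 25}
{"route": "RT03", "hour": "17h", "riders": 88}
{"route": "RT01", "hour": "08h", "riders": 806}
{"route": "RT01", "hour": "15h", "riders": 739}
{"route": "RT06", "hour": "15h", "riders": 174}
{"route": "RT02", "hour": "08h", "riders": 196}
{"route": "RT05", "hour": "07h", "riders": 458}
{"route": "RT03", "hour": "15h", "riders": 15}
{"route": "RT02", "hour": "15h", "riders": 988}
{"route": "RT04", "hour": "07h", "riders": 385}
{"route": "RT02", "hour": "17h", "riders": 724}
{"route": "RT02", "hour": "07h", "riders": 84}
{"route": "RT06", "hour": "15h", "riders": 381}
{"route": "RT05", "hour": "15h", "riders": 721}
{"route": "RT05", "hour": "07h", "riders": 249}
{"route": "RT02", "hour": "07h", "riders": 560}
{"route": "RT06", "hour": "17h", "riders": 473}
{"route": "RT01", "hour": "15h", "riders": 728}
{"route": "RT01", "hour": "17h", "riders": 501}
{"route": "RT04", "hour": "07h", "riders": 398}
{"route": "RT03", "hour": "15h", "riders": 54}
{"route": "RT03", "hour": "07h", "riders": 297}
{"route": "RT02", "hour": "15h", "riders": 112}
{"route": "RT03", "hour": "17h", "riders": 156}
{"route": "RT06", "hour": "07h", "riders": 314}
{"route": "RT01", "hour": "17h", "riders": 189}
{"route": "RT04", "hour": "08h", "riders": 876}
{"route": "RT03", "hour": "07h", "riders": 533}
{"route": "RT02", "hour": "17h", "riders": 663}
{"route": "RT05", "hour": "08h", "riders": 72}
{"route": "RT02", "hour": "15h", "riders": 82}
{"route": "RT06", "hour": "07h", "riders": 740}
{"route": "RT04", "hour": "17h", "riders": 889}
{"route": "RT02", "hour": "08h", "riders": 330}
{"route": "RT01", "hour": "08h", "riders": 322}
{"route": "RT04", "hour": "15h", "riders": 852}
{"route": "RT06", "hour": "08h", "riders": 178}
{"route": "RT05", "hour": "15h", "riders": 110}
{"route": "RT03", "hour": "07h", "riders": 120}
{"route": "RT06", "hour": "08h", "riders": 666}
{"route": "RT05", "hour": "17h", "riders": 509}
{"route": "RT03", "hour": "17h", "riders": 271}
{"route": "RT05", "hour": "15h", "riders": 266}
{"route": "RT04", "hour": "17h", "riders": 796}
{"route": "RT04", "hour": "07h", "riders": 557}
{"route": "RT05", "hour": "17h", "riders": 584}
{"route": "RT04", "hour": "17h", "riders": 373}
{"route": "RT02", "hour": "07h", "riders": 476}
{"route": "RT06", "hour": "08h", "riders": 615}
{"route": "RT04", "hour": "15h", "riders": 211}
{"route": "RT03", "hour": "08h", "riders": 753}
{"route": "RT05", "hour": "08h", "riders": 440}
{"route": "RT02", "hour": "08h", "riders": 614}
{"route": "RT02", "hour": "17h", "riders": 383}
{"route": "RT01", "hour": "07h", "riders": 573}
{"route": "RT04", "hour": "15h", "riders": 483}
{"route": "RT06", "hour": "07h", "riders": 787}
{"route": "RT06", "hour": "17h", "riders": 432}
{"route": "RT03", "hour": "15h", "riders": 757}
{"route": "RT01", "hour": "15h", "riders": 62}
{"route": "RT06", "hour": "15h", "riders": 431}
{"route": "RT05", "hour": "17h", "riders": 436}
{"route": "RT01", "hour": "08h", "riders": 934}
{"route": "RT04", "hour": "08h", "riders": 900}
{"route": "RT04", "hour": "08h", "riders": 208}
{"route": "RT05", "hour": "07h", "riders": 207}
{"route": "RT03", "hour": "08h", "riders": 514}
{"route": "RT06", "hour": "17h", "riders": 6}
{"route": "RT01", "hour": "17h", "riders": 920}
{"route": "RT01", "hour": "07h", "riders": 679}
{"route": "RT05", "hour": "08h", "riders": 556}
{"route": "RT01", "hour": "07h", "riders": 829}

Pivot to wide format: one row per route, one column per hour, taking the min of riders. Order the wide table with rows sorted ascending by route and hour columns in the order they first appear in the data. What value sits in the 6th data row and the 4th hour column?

With rows sorted ascending by route, row 6 is route=RT06. hour columns in first-appearance order: 08h, 17h, 15h, 07h; column 4 is 07h.
Long rows with route=RT06, hour=07h: min(314, 740, 787) = 314.

314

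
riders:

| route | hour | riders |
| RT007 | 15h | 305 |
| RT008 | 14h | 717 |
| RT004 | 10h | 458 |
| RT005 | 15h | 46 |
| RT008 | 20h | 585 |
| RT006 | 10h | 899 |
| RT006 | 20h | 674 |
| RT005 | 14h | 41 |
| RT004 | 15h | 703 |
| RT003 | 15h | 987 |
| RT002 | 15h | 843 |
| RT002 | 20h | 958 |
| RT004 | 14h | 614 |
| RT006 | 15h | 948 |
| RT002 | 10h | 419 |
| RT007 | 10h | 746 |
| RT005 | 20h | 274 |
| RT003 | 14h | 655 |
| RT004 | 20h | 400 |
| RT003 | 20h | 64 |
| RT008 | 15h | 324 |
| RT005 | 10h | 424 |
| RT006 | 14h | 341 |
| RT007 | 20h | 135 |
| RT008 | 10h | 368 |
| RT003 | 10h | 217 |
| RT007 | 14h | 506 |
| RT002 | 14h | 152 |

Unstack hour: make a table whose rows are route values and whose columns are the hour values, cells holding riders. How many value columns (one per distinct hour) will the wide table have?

4 distinct hour values: 10h, 14h, 15h, 20h.

4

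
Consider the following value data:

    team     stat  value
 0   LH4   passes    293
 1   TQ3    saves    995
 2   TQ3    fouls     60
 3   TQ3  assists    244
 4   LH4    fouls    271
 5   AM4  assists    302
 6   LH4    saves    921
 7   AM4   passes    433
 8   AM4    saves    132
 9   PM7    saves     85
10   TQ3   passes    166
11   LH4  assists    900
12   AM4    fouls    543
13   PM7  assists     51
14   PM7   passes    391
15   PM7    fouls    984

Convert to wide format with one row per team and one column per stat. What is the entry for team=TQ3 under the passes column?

Wide layout: rows indexed by team, columns are the 4 distinct stat values (passes, saves, fouls, assists).
Cell (team=TQ3, stat=passes) draws from the long row where team=TQ3 and stat=passes, which has value=166.

166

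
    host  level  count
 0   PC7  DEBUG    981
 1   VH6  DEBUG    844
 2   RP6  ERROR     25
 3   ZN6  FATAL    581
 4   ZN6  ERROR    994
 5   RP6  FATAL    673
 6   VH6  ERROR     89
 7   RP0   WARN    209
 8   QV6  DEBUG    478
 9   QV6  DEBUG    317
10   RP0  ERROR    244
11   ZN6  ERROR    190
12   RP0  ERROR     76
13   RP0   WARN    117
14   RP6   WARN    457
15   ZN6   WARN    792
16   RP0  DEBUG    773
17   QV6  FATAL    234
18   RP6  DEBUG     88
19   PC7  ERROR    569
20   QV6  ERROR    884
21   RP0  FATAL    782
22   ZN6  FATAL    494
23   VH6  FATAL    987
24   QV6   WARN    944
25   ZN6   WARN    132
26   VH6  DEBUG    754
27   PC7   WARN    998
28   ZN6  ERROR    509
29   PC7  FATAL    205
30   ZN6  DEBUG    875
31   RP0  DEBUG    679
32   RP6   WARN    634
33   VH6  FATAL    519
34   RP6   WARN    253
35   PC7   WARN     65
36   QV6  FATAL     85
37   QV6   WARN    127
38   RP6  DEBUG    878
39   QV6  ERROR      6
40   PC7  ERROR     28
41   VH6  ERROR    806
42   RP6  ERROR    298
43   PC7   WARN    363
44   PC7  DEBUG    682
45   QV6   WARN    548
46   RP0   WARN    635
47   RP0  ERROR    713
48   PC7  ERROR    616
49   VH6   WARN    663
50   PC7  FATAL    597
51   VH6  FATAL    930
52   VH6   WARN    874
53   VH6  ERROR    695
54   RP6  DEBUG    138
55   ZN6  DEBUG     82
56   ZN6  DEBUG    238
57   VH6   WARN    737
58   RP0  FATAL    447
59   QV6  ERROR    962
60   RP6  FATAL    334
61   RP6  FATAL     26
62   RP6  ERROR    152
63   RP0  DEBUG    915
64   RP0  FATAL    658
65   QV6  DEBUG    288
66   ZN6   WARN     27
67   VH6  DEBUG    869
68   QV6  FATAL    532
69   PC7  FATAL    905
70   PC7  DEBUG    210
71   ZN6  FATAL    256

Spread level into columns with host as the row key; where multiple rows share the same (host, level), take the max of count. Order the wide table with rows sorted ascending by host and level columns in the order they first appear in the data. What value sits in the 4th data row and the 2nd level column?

298

With rows sorted ascending by host, row 4 is host=RP6. level columns in first-appearance order: DEBUG, ERROR, FATAL, WARN; column 2 is ERROR.
Long rows with host=RP6, level=ERROR: max(25, 298, 152) = 298.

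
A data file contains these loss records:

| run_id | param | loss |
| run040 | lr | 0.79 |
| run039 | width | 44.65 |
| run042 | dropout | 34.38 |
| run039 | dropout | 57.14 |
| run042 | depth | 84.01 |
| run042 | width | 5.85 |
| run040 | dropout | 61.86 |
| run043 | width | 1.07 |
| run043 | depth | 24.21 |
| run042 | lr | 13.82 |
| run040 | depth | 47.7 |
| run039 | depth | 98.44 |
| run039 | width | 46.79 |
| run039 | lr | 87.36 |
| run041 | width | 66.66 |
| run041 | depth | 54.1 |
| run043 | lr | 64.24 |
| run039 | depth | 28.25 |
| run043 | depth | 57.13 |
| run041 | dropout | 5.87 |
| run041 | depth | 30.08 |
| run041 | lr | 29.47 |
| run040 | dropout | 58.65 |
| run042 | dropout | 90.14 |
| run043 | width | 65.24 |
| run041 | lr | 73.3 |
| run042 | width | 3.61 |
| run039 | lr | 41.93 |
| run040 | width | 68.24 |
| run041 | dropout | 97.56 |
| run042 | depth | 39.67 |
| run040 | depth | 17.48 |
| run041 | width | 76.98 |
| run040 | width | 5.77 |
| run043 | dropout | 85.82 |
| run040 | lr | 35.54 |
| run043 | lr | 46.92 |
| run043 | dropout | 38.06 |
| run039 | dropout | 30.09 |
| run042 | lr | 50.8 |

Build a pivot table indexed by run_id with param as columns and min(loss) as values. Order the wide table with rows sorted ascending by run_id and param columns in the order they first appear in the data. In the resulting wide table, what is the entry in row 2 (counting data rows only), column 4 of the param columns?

17.48

With rows sorted ascending by run_id, row 2 is run_id=run040. param columns in first-appearance order: lr, width, dropout, depth; column 4 is depth.
Long rows with run_id=run040, param=depth: min(47.7, 17.48) = 17.48.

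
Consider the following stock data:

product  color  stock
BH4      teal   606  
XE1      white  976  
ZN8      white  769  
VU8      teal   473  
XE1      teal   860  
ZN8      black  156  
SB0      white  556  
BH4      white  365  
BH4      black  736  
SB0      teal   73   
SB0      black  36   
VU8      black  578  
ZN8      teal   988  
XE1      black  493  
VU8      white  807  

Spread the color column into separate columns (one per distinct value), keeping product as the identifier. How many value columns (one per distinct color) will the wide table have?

3

3 distinct color values: teal, black, white.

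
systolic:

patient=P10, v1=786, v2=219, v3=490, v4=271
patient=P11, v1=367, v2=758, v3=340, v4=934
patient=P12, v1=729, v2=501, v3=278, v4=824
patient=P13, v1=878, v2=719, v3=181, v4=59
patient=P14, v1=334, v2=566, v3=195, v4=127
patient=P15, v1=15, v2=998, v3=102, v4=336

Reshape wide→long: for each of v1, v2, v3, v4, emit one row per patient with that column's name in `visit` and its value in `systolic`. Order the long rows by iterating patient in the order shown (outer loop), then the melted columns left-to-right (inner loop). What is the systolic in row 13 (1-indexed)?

24 rows total (6 × 4). Row 13: index ⌊(13-1)/4⌋ = 3 into patient → P13; (13-1) mod 4 = 0 into the melted columns → v1.
So row 13 is (P13, v1, 878); systolic = 878.

878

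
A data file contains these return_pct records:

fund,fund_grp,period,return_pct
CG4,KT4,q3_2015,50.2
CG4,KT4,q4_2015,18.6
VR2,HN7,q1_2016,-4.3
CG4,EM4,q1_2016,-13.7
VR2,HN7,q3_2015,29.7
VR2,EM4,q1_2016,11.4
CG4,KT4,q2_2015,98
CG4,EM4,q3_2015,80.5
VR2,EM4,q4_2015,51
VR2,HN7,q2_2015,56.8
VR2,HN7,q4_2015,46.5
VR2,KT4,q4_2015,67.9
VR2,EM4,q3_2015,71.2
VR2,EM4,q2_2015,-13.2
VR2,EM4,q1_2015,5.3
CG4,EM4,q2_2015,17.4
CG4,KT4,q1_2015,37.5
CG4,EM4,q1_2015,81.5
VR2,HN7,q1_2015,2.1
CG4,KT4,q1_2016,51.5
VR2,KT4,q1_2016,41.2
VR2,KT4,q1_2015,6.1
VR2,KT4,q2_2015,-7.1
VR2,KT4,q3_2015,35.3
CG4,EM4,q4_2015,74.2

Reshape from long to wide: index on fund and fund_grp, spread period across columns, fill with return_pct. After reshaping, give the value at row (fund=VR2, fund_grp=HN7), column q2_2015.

56.8

Wide layout: rows indexed by fund and fund_grp, columns are the 5 distinct period values (q3_2015, q4_2015, q1_2016, q2_2015, q1_2015).
Cell (fund=VR2, fund_grp=HN7, period=q2_2015) draws from the long row where fund=VR2, fund_grp=HN7 and period=q2_2015, which has return_pct=56.8.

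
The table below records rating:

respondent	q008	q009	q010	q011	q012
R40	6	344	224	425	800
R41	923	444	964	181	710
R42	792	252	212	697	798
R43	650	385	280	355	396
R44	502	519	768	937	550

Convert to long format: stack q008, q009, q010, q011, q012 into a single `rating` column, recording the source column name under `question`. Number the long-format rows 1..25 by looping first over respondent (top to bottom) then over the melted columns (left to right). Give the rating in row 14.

697

25 rows total (5 × 5). Row 14: index ⌊(14-1)/5⌋ = 2 into respondent → R42; (14-1) mod 5 = 3 into the melted columns → q011.
So row 14 is (R42, q011, 697); rating = 697.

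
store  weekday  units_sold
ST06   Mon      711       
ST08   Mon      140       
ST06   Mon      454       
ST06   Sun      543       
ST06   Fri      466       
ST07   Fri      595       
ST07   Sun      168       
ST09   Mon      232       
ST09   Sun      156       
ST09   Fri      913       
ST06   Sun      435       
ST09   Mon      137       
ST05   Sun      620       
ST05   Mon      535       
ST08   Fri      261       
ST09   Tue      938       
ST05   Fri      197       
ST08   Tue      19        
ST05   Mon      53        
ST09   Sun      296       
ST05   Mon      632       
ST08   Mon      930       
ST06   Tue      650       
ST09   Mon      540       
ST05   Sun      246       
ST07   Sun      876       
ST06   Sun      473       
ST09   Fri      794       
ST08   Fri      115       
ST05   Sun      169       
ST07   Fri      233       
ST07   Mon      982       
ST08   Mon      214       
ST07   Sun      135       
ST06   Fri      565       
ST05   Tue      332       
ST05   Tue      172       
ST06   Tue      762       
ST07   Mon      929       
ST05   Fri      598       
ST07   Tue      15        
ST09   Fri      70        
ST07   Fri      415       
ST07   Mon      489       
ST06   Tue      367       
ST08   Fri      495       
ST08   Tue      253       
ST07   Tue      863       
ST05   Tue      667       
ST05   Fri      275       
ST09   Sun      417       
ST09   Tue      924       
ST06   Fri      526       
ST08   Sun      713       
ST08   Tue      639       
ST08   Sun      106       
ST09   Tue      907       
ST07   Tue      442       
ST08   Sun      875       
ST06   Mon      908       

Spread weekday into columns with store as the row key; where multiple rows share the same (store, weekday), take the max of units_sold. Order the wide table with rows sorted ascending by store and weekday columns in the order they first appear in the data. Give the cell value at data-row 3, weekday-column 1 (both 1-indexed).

With rows sorted ascending by store, row 3 is store=ST07. weekday columns in first-appearance order: Mon, Sun, Fri, Tue; column 1 is Mon.
Long rows with store=ST07, weekday=Mon: max(982, 929, 489) = 982.

982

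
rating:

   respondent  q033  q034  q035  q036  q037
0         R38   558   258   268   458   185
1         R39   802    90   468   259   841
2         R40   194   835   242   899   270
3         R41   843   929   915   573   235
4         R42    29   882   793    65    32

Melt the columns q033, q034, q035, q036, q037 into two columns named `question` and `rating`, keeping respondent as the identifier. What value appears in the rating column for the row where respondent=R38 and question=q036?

Unpivoting turns each (respondent, wide-column) pair into one long row.
The wide cell at row R38, column q036 holds 458, so the long row (R38, q036) has rating=458.

458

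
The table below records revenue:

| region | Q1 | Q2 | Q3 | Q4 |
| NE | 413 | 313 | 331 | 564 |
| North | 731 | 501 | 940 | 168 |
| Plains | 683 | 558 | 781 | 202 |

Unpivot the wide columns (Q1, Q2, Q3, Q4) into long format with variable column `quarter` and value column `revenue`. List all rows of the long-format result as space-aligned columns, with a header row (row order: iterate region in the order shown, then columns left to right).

region  quarter  revenue
NE      Q1       413    
NE      Q2       313    
NE      Q3       331    
NE      Q4       564    
North   Q1       731    
North   Q2       501    
North   Q3       940    
North   Q4       168    
Plains  Q1       683    
Plains  Q2       558    
Plains  Q3       781    
Plains  Q4       202    

Each (region, column) pair becomes one row: 3 × 4 = 12 rows.
For example, (NE, Q1) → revenue=413.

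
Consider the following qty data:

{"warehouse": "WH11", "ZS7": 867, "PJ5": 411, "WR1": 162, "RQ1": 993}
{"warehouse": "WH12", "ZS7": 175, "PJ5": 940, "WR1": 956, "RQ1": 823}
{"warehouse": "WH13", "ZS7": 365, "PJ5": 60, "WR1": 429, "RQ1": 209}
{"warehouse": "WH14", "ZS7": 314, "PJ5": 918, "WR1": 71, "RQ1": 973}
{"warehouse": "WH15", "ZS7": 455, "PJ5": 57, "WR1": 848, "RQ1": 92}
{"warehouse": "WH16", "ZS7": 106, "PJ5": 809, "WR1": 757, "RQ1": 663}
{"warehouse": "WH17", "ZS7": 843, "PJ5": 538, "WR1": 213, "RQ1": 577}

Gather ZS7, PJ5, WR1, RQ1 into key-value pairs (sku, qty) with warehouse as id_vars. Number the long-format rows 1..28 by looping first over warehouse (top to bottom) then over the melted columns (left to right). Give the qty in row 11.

28 rows total (7 × 4). Row 11: index ⌊(11-1)/4⌋ = 2 into warehouse → WH13; (11-1) mod 4 = 2 into the melted columns → WR1.
So row 11 is (WH13, WR1, 429); qty = 429.

429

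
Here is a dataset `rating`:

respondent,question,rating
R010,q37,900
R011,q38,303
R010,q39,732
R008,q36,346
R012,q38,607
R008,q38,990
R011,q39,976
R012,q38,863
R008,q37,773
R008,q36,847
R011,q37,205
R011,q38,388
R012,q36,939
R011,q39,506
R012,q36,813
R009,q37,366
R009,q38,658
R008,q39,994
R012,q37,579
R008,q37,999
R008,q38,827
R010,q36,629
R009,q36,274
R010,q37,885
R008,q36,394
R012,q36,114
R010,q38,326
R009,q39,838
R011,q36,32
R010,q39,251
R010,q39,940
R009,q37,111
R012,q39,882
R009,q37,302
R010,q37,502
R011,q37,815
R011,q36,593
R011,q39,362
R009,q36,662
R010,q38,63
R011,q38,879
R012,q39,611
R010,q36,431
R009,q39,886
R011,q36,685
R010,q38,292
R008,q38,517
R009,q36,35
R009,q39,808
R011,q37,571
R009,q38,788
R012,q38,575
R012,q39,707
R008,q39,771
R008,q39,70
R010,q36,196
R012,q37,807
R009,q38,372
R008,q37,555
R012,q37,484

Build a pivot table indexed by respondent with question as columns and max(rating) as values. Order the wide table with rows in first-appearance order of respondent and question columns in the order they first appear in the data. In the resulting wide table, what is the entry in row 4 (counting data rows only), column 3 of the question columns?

882

With rows in first-appearance order of respondent, row 4 is respondent=R012. question columns in first-appearance order: q37, q38, q39, q36; column 3 is q39.
Long rows with respondent=R012, question=q39: max(882, 611, 707) = 882.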